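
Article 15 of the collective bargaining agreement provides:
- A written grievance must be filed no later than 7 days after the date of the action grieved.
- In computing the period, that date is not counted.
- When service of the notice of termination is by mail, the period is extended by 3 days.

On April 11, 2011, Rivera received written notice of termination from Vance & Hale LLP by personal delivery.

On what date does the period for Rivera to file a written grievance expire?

April 18, 2011

7 days after April 11, 2011 is April 18, 2011.
Service was not by mail, so no mail extension applies.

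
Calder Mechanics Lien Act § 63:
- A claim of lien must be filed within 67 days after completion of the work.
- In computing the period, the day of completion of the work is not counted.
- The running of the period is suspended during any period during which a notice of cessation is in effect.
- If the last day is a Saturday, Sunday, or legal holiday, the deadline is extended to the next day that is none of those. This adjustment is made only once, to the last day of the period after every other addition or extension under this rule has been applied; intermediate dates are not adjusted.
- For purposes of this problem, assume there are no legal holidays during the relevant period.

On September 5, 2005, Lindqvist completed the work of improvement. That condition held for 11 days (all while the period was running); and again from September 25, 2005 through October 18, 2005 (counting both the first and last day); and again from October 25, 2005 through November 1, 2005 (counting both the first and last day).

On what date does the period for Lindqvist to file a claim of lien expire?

67 days after September 5, 2005 is November 11, 2005.
Tolling adds 11 days: November 11, 2005 + 11 days = November 22, 2005.
From September 25, 2005 through October 18, 2005 inclusive is 24 days; tolling adds 24 days: November 22, 2005 + 24 days = December 16, 2005.
From October 25, 2005 through November 1, 2005 inclusive is 8 days; tolling adds 8 days: December 16, 2005 + 8 days = December 24, 2005.
December 24, 2005 is Saturday; December 25, 2005 is Sunday. The next qualifying day is December 26, 2005.

December 26, 2005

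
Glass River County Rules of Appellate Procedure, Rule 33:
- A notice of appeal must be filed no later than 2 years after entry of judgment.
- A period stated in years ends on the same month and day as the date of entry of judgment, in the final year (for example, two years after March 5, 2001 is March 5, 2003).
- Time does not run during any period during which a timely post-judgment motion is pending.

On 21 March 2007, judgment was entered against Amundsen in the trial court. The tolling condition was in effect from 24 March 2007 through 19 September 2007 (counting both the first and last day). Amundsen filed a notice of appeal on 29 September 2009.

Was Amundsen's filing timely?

No

2 years after 21 March 2007 is March 21, 2009.
From March 24, 2007 through September 19, 2007 inclusive is 180 days; tolling adds 180 days: March 21, 2009 + 180 days = September 17, 2009.
The deadline is September 17, 2009; the filing on September 29, 2009 is after that date.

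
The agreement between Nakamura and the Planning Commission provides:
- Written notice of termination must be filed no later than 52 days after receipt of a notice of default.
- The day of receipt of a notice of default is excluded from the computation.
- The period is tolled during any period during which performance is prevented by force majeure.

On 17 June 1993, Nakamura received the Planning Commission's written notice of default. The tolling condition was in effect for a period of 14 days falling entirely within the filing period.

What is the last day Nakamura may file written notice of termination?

52 days after 17 June 1993 is August 8, 1993.
Tolling adds 14 days: August 8, 1993 + 14 days = August 22, 1993.

August 22, 1993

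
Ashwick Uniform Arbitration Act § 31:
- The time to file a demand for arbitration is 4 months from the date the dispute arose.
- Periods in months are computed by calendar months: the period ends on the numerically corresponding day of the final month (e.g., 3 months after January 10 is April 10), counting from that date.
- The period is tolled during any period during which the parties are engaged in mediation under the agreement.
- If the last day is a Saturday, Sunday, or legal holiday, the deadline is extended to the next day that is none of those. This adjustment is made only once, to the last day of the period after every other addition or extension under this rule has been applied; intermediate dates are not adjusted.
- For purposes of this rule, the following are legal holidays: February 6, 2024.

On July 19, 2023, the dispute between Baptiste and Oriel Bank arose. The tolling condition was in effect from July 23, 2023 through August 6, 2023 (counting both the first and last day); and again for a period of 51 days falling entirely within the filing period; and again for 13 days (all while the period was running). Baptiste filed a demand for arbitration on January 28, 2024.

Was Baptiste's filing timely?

Yes

4 months after July 19, 2023 is November 19, 2023.
From July 23, 2023 through August 6, 2023 inclusive is 15 days; tolling adds 15 days: November 19, 2023 + 15 days = December 4, 2023.
Tolling adds 51 days: December 4, 2023 + 51 days = January 24, 2024.
Tolling adds 13 days: January 24, 2024 + 13 days = February 6, 2024.
February 6, 2024 is a listed holiday. The next qualifying day is February 7, 2024.
The deadline is February 7, 2024; the filing on January 28, 2024 is on or before that date.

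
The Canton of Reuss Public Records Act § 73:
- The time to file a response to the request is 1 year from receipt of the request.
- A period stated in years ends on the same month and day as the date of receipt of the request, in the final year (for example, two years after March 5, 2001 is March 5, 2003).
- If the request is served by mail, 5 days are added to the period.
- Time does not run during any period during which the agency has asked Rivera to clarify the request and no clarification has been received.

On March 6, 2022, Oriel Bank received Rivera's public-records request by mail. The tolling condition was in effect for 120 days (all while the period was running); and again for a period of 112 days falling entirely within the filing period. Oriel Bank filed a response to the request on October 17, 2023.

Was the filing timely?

1 year after March 6, 2022 is March 6, 2023.
Service was by mail, adding 5 days: March 6, 2023 + 5 days = March 11, 2023.
Tolling adds 120 days: March 11, 2023 + 120 days = July 9, 2023.
Tolling adds 112 days: July 9, 2023 + 112 days = October 29, 2023.
The deadline is October 29, 2023; the filing on October 17, 2023 is on or before that date.

Yes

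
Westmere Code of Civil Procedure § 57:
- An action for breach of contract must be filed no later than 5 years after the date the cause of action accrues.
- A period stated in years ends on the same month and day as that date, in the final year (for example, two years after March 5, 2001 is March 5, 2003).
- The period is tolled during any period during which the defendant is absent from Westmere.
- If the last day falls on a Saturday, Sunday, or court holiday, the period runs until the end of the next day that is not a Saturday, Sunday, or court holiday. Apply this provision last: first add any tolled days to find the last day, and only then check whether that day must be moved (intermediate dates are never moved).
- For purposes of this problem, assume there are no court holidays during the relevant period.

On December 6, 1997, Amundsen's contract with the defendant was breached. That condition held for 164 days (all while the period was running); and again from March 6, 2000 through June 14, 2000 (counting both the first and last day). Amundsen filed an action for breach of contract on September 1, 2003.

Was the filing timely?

5 years after December 6, 1997 is December 6, 2002.
Tolling adds 164 days: December 6, 2002 + 164 days = May 19, 2003.
From March 6, 2000 through June 14, 2000 inclusive is 101 days; tolling adds 101 days: May 19, 2003 + 101 days = August 28, 2003.
August 28, 2003 is a Thursday and not a court holiday, so no extension applies.
The deadline is August 28, 2003; the filing on September 1, 2003 is after that date.

No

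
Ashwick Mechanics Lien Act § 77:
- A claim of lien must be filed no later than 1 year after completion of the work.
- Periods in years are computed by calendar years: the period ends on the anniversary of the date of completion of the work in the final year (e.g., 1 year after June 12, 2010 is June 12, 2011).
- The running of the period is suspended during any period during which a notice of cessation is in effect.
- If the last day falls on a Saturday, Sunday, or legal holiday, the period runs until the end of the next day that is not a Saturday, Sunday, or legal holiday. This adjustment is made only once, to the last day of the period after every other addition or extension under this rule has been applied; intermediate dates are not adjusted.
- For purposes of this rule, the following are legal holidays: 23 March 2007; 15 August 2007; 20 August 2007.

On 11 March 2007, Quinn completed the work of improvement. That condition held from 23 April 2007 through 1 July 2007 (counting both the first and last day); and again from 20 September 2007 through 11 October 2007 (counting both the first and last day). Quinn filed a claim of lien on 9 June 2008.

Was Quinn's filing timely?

Yes

1 year after 11 March 2007 is March 11, 2008.
From April 23, 2007 through July 1, 2007 inclusive is 70 days; tolling adds 70 days: March 11, 2008 + 70 days = May 20, 2008.
From September 20, 2007 through October 11, 2007 inclusive is 22 days; tolling adds 22 days: May 20, 2008 + 22 days = June 11, 2008.
June 11, 2008 is a Wednesday and not a legal holiday, so no extension applies.
The deadline is June 11, 2008; the filing on June 9, 2008 is on or before that date.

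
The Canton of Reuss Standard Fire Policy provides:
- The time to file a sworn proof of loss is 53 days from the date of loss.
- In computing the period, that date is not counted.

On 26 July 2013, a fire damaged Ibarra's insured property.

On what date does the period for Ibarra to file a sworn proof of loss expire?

September 17, 2013

53 days after 26 July 2013 is September 17, 2013.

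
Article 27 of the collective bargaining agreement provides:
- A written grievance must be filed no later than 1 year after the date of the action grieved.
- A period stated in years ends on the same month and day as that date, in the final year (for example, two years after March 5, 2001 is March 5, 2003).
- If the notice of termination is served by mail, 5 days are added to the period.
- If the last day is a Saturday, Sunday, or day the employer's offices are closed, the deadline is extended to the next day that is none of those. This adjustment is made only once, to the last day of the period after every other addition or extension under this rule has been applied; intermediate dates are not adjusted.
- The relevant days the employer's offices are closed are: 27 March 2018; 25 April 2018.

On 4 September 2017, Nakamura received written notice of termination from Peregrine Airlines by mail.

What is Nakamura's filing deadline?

1 year after 4 September 2017 is September 4, 2018.
Service was by mail, adding 5 days: September 4, 2018 + 5 days = September 9, 2018.
September 9, 2018 is Sunday. The next qualifying day is September 10, 2018.

September 10, 2018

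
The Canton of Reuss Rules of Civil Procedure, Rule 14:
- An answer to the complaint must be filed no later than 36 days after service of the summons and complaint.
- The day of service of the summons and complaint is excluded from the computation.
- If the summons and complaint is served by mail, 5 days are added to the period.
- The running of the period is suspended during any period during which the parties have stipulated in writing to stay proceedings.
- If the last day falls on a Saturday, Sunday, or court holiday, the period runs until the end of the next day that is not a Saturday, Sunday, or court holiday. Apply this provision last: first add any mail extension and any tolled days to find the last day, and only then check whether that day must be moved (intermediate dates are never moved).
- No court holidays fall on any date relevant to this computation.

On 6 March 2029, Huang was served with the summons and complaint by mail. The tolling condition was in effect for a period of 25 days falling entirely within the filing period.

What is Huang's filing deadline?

May 11, 2029

36 days after 6 March 2029 is April 11, 2029.
Service was by mail, adding 5 days: April 11, 2029 + 5 days = April 16, 2029.
Tolling adds 25 days: April 16, 2029 + 25 days = May 11, 2029.
May 11, 2029 is a Friday and not a court holiday, so no extension applies.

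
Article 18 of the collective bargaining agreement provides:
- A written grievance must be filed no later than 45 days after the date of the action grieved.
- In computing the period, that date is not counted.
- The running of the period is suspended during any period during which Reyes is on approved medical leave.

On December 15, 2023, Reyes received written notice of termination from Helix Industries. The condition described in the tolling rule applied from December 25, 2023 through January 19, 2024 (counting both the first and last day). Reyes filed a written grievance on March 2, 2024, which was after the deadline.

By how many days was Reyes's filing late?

45 days after December 15, 2023 is January 29, 2024.
From December 25, 2023 through January 19, 2024 inclusive is 26 days; tolling adds 26 days: January 29, 2024 + 26 days = February 24, 2024.
The deadline is February 24, 2024; from February 24, 2024 to March 2, 2024 is 7 days.

7 days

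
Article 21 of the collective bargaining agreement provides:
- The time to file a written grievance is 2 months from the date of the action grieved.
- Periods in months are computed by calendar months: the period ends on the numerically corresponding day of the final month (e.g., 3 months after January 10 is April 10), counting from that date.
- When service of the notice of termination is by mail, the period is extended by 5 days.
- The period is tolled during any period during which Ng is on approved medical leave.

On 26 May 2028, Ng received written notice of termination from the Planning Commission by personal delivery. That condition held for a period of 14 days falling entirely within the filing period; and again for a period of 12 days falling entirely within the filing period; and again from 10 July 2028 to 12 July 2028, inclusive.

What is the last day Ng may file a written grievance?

August 24, 2028

2 months after 26 May 2028 is July 26, 2028.
Service was not by mail, so no mail extension applies.
Tolling adds 14 days: July 26, 2028 + 14 days = August 9, 2028.
Tolling adds 12 days: August 9, 2028 + 12 days = August 21, 2028.
From July 10, 2028 through July 12, 2028 inclusive is 3 days; tolling adds 3 days: August 21, 2028 + 3 days = August 24, 2028.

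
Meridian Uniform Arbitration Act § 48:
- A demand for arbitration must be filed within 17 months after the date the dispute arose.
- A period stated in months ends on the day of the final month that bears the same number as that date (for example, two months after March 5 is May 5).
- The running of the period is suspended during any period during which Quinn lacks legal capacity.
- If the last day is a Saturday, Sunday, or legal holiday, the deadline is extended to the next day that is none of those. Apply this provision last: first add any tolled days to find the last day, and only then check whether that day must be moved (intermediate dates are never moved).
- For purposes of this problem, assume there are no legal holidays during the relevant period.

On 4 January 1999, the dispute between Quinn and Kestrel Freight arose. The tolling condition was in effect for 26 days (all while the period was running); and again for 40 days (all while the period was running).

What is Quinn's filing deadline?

17 months after 4 January 1999 is June 4, 2000.
Tolling adds 26 days: June 4, 2000 + 26 days = June 30, 2000.
Tolling adds 40 days: June 30, 2000 + 40 days = August 9, 2000.
August 9, 2000 is a Wednesday and not a legal holiday, so no extension applies.

August 9, 2000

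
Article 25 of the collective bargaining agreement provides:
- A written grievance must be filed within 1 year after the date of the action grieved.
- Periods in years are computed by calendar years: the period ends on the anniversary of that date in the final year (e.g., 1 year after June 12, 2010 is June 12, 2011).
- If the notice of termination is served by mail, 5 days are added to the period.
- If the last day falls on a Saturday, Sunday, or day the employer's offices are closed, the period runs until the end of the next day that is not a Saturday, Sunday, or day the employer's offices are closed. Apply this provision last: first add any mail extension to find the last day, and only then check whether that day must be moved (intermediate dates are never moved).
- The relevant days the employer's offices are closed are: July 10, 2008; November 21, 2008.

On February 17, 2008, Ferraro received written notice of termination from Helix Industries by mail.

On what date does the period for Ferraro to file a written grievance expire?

1 year after February 17, 2008 is February 17, 2009.
Service was by mail, adding 5 days: February 17, 2009 + 5 days = February 22, 2009.
February 22, 2009 is Sunday. The next qualifying day is February 23, 2009.

February 23, 2009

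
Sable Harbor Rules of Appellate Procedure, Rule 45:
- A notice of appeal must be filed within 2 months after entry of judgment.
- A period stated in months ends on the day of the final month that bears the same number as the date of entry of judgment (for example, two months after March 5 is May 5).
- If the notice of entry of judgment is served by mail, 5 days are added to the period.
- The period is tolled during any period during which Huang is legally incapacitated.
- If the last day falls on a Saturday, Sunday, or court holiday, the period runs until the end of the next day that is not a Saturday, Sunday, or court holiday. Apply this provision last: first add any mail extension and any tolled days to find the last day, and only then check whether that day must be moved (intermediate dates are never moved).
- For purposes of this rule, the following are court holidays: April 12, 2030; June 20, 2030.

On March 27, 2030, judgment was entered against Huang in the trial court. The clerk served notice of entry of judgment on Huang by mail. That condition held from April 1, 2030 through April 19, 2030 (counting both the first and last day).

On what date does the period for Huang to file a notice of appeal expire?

2 months after March 27, 2030 is May 27, 2030.
Service was by mail, adding 5 days: May 27, 2030 + 5 days = June 1, 2030.
From April 1, 2030 through April 19, 2030 inclusive is 19 days; tolling adds 19 days: June 1, 2030 + 19 days = June 20, 2030.
June 20, 2030 is a listed holiday. The next qualifying day is June 21, 2030.

June 21, 2030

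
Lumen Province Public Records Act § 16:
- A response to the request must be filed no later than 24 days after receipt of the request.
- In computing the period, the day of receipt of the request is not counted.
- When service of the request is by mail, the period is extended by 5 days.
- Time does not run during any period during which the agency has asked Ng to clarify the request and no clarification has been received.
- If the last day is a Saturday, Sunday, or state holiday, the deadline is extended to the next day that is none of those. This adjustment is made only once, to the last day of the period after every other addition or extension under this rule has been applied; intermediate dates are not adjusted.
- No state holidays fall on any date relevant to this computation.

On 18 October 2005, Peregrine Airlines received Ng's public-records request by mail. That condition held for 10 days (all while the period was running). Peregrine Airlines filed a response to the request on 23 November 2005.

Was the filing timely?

Yes

24 days after 18 October 2005 is November 11, 2005.
Service was by mail, adding 5 days: November 11, 2005 + 5 days = November 16, 2005.
Tolling adds 10 days: November 16, 2005 + 10 days = November 26, 2005.
November 26, 2005 is Saturday; November 27, 2005 is Sunday. The next qualifying day is November 28, 2005.
The deadline is November 28, 2005; the filing on November 23, 2005 is on or before that date.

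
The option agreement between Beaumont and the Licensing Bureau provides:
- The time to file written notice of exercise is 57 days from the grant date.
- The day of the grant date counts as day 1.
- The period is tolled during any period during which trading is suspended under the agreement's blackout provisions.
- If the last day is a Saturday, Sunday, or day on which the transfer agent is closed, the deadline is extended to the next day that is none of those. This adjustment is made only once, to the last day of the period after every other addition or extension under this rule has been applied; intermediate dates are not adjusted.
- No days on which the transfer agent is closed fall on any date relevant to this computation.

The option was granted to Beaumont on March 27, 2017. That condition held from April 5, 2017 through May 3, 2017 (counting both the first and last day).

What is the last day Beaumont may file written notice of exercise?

June 20, 2017

Counting March 27, 2017 as day 1, day 57 is May 22, 2017.
From April 5, 2017 through May 3, 2017 inclusive is 29 days; tolling adds 29 days: May 22, 2017 + 29 days = June 20, 2017.
June 20, 2017 is a Tuesday and not a day on which the transfer agent is closed, so no extension applies.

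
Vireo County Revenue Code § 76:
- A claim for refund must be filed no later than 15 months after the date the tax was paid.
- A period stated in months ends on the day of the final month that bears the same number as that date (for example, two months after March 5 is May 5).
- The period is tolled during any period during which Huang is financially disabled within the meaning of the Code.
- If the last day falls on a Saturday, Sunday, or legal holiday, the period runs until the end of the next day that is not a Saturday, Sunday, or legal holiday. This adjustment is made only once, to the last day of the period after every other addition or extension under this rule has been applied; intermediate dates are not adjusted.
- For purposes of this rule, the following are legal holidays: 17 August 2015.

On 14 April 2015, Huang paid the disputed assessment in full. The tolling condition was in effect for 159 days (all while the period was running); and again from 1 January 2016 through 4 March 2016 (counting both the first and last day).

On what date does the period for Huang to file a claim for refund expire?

15 months after 14 April 2015 is July 14, 2016.
Tolling adds 159 days: July 14, 2016 + 159 days = December 20, 2016.
From January 1, 2016 through March 4, 2016 inclusive is 64 days; tolling adds 64 days: December 20, 2016 + 64 days = February 22, 2017.
February 22, 2017 is a Wednesday and not a legal holiday, so no extension applies.

February 22, 2017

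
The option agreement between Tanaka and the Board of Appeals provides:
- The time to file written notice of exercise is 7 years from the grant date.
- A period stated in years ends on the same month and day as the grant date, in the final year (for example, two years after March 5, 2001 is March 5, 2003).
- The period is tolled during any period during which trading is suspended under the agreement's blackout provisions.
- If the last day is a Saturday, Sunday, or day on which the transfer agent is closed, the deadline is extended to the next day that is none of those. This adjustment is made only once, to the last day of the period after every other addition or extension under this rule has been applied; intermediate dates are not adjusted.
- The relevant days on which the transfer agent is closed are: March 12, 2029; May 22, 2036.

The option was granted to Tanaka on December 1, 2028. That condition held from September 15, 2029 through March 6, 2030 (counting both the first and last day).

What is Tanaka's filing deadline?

May 23, 2036

7 years after December 1, 2028 is December 1, 2035.
From September 15, 2029 through March 6, 2030 inclusive is 173 days; tolling adds 173 days: December 1, 2035 + 173 days = May 22, 2036.
May 22, 2036 is a listed holiday. The next qualifying day is May 23, 2036.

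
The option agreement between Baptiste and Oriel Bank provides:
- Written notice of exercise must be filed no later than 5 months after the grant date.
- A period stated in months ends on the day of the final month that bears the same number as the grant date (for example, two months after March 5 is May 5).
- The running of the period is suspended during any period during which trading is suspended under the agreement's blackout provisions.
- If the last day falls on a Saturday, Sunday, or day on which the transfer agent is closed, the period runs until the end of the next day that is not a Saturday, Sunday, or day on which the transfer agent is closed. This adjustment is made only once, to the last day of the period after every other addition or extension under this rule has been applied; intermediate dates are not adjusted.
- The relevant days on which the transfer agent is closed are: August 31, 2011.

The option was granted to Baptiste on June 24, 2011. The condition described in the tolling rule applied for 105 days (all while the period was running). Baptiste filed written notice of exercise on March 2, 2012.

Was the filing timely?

Yes

5 months after June 24, 2011 is November 24, 2011.
Tolling adds 105 days: November 24, 2011 + 105 days = March 8, 2012.
March 8, 2012 is a Thursday and not a day on which the transfer agent is closed, so no extension applies.
The deadline is March 8, 2012; the filing on March 2, 2012 is on or before that date.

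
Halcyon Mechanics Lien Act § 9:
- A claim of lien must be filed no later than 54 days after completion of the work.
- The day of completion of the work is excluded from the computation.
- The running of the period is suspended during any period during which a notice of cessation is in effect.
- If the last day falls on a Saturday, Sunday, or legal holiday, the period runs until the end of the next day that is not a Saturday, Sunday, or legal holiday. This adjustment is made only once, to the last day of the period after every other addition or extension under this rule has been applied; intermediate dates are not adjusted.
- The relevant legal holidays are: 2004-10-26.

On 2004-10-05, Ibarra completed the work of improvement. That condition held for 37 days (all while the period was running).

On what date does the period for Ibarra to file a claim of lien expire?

January 4, 2005

54 days after 2004-10-05 is November 28, 2004.
Tolling adds 37 days: November 28, 2004 + 37 days = January 4, 2005.
January 4, 2005 is a Tuesday and not a legal holiday, so no extension applies.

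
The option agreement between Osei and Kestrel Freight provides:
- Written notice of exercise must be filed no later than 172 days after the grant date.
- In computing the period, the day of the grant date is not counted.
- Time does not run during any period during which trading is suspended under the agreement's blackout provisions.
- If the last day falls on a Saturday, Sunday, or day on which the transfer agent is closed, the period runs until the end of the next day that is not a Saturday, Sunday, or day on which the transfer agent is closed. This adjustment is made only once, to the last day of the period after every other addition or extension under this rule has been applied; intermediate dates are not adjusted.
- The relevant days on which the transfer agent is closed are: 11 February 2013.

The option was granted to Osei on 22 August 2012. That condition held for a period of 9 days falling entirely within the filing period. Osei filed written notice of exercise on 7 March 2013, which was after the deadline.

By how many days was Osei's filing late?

16 days

172 days after 22 August 2012 is February 10, 2013.
Tolling adds 9 days: February 10, 2013 + 9 days = February 19, 2013.
February 19, 2013 is a Tuesday and not a day on which the transfer agent is closed, so no extension applies.
The deadline is February 19, 2013; from February 19, 2013 to March 7, 2013 is 16 days.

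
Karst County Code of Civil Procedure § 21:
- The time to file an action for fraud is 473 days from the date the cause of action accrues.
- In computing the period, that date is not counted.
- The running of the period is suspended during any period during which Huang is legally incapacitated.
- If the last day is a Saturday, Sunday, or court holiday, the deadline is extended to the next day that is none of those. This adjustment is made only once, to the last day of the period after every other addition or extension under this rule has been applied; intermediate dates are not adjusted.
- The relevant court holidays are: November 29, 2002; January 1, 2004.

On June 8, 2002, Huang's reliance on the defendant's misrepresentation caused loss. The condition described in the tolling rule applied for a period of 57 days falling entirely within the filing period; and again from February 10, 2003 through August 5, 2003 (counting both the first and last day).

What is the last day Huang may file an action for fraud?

May 17, 2004

473 days after June 8, 2002 is September 24, 2003.
Tolling adds 57 days: September 24, 2003 + 57 days = November 20, 2003.
From February 10, 2003 through August 5, 2003 inclusive is 177 days; tolling adds 177 days: November 20, 2003 + 177 days = May 15, 2004.
May 15, 2004 is Saturday; May 16, 2004 is Sunday. The next qualifying day is May 17, 2004.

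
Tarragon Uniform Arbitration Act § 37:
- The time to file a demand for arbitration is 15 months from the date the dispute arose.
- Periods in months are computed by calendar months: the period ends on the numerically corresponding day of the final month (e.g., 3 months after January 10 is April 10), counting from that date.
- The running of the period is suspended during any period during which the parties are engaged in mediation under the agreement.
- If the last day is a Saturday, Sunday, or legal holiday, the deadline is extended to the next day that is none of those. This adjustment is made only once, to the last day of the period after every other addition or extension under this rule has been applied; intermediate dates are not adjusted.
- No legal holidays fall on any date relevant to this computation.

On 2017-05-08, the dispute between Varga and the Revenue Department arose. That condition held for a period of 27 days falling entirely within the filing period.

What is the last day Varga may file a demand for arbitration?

September 4, 2018

15 months after 2017-05-08 is August 8, 2018.
Tolling adds 27 days: August 8, 2018 + 27 days = September 4, 2018.
September 4, 2018 is a Tuesday and not a legal holiday, so no extension applies.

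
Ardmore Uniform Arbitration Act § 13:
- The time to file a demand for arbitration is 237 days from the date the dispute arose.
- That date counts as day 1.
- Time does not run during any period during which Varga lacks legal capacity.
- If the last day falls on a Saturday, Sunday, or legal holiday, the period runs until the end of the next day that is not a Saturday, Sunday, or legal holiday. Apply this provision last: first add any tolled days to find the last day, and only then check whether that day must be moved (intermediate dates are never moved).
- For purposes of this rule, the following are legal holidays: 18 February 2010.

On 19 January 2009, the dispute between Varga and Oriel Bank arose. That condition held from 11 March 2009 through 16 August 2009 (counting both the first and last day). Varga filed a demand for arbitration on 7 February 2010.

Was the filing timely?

Yes

Counting 19 January 2009 as day 1, day 237 is September 12, 2009.
From March 11, 2009 through August 16, 2009 inclusive is 159 days; tolling adds 159 days: September 12, 2009 + 159 days = February 18, 2010.
February 18, 2010 is a listed holiday. The next qualifying day is February 19, 2010.
The deadline is February 19, 2010; the filing on February 7, 2010 is on or before that date.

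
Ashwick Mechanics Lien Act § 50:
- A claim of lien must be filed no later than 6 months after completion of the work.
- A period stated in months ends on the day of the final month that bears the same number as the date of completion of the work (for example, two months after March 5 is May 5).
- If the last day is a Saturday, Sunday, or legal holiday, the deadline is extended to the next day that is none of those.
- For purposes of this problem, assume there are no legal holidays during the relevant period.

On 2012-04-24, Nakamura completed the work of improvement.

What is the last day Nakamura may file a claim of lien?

6 months after 2012-04-24 is October 24, 2012.
October 24, 2012 is a Wednesday and not a legal holiday, so no extension applies.

October 24, 2012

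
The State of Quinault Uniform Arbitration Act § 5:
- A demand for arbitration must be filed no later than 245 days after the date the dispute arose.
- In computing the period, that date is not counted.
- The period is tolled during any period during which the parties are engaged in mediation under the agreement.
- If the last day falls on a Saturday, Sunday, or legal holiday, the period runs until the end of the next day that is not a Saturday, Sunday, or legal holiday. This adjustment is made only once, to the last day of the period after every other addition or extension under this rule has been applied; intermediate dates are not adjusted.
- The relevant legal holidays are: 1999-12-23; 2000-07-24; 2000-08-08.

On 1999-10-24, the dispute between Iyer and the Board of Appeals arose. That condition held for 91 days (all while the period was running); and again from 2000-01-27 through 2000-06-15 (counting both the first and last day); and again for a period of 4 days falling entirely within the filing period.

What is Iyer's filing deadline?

245 days after 1999-10-24 is June 25, 2000.
Tolling adds 91 days: June 25, 2000 + 91 days = September 24, 2000.
From January 27, 2000 through June 15, 2000 inclusive is 141 days; tolling adds 141 days: September 24, 2000 + 141 days = February 12, 2001.
Tolling adds 4 days: February 12, 2001 + 4 days = February 16, 2001.
February 16, 2001 is a Friday and not a legal holiday, so no extension applies.

February 16, 2001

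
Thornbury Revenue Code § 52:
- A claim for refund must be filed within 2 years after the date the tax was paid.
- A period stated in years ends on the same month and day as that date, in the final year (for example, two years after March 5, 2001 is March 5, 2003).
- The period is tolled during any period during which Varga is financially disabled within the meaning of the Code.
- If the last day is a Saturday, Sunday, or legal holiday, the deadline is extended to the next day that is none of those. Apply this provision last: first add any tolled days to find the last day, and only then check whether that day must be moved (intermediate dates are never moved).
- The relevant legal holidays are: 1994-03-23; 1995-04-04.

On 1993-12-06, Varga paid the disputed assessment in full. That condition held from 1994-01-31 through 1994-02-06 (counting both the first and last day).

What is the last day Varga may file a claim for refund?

December 13, 1995

2 years after 1993-12-06 is December 6, 1995.
From January 31, 1994 through February 6, 1994 inclusive is 7 days; tolling adds 7 days: December 6, 1995 + 7 days = December 13, 1995.
December 13, 1995 is a Wednesday and not a legal holiday, so no extension applies.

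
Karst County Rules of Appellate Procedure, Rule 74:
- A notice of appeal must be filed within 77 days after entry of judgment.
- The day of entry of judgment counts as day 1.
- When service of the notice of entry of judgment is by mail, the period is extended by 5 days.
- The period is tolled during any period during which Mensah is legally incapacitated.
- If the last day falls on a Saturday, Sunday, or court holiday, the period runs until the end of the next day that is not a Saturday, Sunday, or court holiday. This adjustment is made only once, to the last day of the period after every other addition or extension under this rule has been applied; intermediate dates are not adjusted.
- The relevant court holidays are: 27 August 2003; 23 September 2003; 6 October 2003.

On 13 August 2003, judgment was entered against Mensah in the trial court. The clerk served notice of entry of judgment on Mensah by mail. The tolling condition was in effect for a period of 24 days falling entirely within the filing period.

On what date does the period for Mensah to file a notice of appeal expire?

Counting 13 August 2003 as day 1, day 77 is October 28, 2003.
Service was by mail, adding 5 days: October 28, 2003 + 5 days = November 2, 2003.
Tolling adds 24 days: November 2, 2003 + 24 days = November 26, 2003.
November 26, 2003 is a Wednesday and not a court holiday, so no extension applies.

November 26, 2003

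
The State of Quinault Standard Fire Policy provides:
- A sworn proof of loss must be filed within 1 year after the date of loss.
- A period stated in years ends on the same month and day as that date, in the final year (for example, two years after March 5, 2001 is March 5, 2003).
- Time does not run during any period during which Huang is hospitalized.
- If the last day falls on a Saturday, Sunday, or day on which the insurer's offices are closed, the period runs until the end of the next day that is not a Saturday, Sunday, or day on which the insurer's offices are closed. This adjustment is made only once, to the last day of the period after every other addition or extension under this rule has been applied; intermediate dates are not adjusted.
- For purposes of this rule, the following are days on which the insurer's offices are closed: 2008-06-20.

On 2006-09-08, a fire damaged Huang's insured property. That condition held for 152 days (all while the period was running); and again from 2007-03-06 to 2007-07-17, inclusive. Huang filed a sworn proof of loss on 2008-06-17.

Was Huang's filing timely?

1 year after 2006-09-08 is September 8, 2007.
Tolling adds 152 days: September 8, 2007 + 152 days = February 7, 2008.
From March 6, 2007 through July 17, 2007 inclusive is 134 days; tolling adds 134 days: February 7, 2008 + 134 days = June 20, 2008.
June 20, 2008 is a listed holiday; June 21, 2008 is Saturday; June 22, 2008 is Sunday. The next qualifying day is June 23, 2008.
The deadline is June 23, 2008; the filing on June 17, 2008 is on or before that date.

Yes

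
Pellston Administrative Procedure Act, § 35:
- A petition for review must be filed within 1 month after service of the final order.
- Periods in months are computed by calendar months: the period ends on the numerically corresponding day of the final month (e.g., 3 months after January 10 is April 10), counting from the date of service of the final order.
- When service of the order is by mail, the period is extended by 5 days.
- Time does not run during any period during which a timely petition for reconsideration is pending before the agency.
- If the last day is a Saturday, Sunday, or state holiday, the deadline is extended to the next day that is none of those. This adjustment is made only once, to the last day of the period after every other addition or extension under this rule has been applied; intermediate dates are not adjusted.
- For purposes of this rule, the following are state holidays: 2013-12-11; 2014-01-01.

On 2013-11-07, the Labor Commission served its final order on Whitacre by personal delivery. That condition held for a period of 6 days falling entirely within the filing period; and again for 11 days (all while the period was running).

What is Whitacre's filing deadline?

1 month after 2013-11-07 is December 7, 2013.
Service was not by mail, so no mail extension applies.
Tolling adds 6 days: December 7, 2013 + 6 days = December 13, 2013.
Tolling adds 11 days: December 13, 2013 + 11 days = December 24, 2013.
December 24, 2013 is a Tuesday and not a state holiday, so no extension applies.

December 24, 2013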